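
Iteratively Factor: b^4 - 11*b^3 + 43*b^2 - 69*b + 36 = (b - 1)*(b^3 - 10*b^2 + 33*b - 36) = (b - 4)*(b - 1)*(b^2 - 6*b + 9) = (b - 4)*(b - 3)*(b - 1)*(b - 3)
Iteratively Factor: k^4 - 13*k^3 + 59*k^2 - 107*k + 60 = (k - 4)*(k^3 - 9*k^2 + 23*k - 15) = (k - 4)*(k - 1)*(k^2 - 8*k + 15) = (k - 5)*(k - 4)*(k - 1)*(k - 3)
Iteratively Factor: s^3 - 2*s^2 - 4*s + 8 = (s + 2)*(s^2 - 4*s + 4) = (s - 2)*(s + 2)*(s - 2)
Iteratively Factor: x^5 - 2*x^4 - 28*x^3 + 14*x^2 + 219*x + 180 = (x - 4)*(x^4 + 2*x^3 - 20*x^2 - 66*x - 45) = (x - 4)*(x + 3)*(x^3 - x^2 - 17*x - 15) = (x - 4)*(x + 3)^2*(x^2 - 4*x - 5) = (x - 5)*(x - 4)*(x + 3)^2*(x + 1)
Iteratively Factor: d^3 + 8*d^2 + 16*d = (d + 4)*(d^2 + 4*d) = (d + 4)^2*(d)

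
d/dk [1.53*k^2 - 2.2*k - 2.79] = 3.06*k - 2.2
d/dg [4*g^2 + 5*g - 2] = 8*g + 5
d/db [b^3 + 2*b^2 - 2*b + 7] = 3*b^2 + 4*b - 2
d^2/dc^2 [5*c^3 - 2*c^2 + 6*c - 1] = 30*c - 4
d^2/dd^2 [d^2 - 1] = 2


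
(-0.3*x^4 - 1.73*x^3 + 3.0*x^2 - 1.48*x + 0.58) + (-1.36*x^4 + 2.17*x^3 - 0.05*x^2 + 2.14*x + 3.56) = -1.66*x^4 + 0.44*x^3 + 2.95*x^2 + 0.66*x + 4.14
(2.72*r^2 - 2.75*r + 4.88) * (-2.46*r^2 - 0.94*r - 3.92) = -6.6912*r^4 + 4.2082*r^3 - 20.0822*r^2 + 6.1928*r - 19.1296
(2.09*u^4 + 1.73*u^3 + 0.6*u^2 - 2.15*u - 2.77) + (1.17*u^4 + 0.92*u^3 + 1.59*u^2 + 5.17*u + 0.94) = 3.26*u^4 + 2.65*u^3 + 2.19*u^2 + 3.02*u - 1.83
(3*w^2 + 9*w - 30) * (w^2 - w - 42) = 3*w^4 + 6*w^3 - 165*w^2 - 348*w + 1260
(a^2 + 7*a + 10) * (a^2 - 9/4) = a^4 + 7*a^3 + 31*a^2/4 - 63*a/4 - 45/2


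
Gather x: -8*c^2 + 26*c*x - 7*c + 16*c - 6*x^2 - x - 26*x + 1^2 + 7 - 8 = -8*c^2 + 9*c - 6*x^2 + x*(26*c - 27)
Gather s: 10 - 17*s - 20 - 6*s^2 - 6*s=-6*s^2 - 23*s - 10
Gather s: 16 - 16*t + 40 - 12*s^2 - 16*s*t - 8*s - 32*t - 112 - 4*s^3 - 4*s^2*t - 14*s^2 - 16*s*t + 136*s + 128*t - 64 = -4*s^3 + s^2*(-4*t - 26) + s*(128 - 32*t) + 80*t - 120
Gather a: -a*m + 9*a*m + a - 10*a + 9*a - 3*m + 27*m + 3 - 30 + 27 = 8*a*m + 24*m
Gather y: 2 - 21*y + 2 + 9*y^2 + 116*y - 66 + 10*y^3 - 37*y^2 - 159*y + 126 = 10*y^3 - 28*y^2 - 64*y + 64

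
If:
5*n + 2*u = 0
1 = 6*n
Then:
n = 1/6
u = -5/12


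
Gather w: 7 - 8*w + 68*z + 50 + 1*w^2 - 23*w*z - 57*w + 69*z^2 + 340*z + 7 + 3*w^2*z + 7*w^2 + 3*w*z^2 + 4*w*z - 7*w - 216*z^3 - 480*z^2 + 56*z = w^2*(3*z + 8) + w*(3*z^2 - 19*z - 72) - 216*z^3 - 411*z^2 + 464*z + 64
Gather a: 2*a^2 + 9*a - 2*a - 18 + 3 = 2*a^2 + 7*a - 15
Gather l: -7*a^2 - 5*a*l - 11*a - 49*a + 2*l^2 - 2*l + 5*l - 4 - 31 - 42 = -7*a^2 - 60*a + 2*l^2 + l*(3 - 5*a) - 77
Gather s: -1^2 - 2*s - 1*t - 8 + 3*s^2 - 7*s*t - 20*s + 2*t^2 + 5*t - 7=3*s^2 + s*(-7*t - 22) + 2*t^2 + 4*t - 16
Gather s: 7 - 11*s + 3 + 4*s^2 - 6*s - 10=4*s^2 - 17*s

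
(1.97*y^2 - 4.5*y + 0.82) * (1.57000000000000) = 3.0929*y^2 - 7.065*y + 1.2874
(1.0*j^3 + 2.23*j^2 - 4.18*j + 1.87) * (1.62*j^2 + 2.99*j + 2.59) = 1.62*j^5 + 6.6026*j^4 + 2.4861*j^3 - 3.6931*j^2 - 5.2349*j + 4.8433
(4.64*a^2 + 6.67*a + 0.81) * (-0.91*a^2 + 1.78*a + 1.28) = -4.2224*a^4 + 2.1895*a^3 + 17.0747*a^2 + 9.9794*a + 1.0368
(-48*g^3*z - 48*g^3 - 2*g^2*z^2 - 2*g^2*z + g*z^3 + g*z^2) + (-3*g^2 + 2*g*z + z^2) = -48*g^3*z - 48*g^3 - 2*g^2*z^2 - 2*g^2*z - 3*g^2 + g*z^3 + g*z^2 + 2*g*z + z^2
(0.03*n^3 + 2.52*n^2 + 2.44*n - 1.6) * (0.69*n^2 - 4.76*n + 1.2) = 0.0207*n^5 + 1.596*n^4 - 10.2756*n^3 - 9.6944*n^2 + 10.544*n - 1.92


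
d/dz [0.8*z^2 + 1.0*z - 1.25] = 1.6*z + 1.0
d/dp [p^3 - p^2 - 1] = p*(3*p - 2)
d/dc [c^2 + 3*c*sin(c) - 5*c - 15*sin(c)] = 3*c*cos(c) + 2*c + 3*sin(c) - 15*cos(c) - 5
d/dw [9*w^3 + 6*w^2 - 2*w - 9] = 27*w^2 + 12*w - 2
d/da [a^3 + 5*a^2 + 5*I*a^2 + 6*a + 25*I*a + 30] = 3*a^2 + 10*a*(1 + I) + 6 + 25*I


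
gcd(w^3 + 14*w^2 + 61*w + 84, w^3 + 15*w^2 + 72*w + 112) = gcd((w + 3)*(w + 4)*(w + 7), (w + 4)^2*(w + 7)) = w^2 + 11*w + 28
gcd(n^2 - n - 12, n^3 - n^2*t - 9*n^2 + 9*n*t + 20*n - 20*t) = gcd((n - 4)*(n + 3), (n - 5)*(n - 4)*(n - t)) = n - 4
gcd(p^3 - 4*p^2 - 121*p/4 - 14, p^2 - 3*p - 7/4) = p + 1/2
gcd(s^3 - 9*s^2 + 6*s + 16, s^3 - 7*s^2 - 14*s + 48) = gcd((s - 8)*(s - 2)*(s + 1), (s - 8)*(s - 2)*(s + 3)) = s^2 - 10*s + 16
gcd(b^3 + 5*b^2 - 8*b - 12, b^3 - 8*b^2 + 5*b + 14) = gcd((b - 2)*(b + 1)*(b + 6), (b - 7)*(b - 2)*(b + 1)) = b^2 - b - 2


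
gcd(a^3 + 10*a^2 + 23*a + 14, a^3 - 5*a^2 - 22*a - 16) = a^2 + 3*a + 2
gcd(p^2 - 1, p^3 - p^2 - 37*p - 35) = p + 1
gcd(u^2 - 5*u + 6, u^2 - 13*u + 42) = 1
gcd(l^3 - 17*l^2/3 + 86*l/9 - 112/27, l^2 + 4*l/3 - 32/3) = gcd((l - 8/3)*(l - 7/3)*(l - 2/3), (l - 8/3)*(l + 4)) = l - 8/3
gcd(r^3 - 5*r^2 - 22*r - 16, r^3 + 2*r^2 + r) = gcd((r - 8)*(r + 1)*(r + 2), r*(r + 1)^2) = r + 1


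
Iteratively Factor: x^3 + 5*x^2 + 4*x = (x + 4)*(x^2 + x) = (x + 1)*(x + 4)*(x)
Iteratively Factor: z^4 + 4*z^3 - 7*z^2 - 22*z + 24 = (z - 1)*(z^3 + 5*z^2 - 2*z - 24) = (z - 2)*(z - 1)*(z^2 + 7*z + 12) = (z - 2)*(z - 1)*(z + 4)*(z + 3)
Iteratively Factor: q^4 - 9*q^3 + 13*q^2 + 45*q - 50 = (q + 2)*(q^3 - 11*q^2 + 35*q - 25) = (q - 5)*(q + 2)*(q^2 - 6*q + 5) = (q - 5)^2*(q + 2)*(q - 1)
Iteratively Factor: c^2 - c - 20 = (c - 5)*(c + 4)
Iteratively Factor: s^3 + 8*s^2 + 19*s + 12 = (s + 3)*(s^2 + 5*s + 4) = (s + 3)*(s + 4)*(s + 1)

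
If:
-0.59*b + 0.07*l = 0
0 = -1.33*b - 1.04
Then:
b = -0.78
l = -6.59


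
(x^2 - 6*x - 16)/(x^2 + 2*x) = (x - 8)/x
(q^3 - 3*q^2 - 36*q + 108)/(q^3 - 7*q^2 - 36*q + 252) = (q - 3)/(q - 7)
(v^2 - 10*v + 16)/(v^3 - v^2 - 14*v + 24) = (v - 8)/(v^2 + v - 12)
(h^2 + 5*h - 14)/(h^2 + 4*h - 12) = (h + 7)/(h + 6)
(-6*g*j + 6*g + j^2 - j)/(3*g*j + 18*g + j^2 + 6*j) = (-6*g*j + 6*g + j^2 - j)/(3*g*j + 18*g + j^2 + 6*j)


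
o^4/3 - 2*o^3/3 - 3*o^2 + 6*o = o*(o/3 + 1)*(o - 3)*(o - 2)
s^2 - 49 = (s - 7)*(s + 7)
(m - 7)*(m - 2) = m^2 - 9*m + 14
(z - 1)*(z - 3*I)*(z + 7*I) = z^3 - z^2 + 4*I*z^2 + 21*z - 4*I*z - 21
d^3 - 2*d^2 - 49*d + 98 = (d - 7)*(d - 2)*(d + 7)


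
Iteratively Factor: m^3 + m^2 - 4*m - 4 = (m + 2)*(m^2 - m - 2) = (m + 1)*(m + 2)*(m - 2)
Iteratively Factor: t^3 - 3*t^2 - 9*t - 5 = (t + 1)*(t^2 - 4*t - 5) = (t - 5)*(t + 1)*(t + 1)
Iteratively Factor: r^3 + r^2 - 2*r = (r + 2)*(r^2 - r) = (r - 1)*(r + 2)*(r)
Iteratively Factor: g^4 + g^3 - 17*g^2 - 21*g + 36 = (g + 3)*(g^3 - 2*g^2 - 11*g + 12) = (g + 3)^2*(g^2 - 5*g + 4) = (g - 1)*(g + 3)^2*(g - 4)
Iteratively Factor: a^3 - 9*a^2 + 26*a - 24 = (a - 3)*(a^2 - 6*a + 8) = (a - 3)*(a - 2)*(a - 4)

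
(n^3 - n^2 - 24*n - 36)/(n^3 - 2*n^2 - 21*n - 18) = (n + 2)/(n + 1)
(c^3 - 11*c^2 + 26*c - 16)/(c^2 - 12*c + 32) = (c^2 - 3*c + 2)/(c - 4)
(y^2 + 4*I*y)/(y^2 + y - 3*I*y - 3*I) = y*(y + 4*I)/(y^2 + y - 3*I*y - 3*I)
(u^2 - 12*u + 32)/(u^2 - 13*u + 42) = (u^2 - 12*u + 32)/(u^2 - 13*u + 42)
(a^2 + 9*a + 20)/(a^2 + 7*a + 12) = (a + 5)/(a + 3)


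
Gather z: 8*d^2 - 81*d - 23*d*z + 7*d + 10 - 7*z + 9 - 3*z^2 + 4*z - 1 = 8*d^2 - 74*d - 3*z^2 + z*(-23*d - 3) + 18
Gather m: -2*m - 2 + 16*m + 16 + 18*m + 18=32*m + 32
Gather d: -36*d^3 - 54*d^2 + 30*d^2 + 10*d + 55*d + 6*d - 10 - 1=-36*d^3 - 24*d^2 + 71*d - 11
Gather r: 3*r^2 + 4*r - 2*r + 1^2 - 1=3*r^2 + 2*r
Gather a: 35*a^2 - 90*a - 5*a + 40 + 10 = 35*a^2 - 95*a + 50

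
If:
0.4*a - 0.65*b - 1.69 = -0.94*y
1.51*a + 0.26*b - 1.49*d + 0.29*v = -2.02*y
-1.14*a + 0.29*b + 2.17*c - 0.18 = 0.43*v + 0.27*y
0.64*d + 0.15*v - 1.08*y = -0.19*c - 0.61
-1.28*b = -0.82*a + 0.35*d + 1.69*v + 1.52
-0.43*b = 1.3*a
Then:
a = 0.07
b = -0.21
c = 0.13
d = 2.02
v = -1.13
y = 1.63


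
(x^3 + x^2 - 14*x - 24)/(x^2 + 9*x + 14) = (x^2 - x - 12)/(x + 7)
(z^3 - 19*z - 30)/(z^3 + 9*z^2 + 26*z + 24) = (z - 5)/(z + 4)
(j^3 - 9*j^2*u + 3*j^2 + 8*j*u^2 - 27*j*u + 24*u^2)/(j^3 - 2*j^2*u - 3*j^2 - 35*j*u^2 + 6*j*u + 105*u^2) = (j^3 - 9*j^2*u + 3*j^2 + 8*j*u^2 - 27*j*u + 24*u^2)/(j^3 - 2*j^2*u - 3*j^2 - 35*j*u^2 + 6*j*u + 105*u^2)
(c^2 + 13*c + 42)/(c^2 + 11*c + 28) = (c + 6)/(c + 4)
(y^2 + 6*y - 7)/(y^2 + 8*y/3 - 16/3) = 3*(y^2 + 6*y - 7)/(3*y^2 + 8*y - 16)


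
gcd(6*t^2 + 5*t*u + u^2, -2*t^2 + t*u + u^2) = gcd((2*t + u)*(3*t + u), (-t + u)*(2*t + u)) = 2*t + u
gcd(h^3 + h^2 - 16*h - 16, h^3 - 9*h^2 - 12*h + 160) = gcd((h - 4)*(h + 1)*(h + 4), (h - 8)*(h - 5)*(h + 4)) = h + 4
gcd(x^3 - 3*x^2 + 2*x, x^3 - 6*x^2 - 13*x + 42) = x - 2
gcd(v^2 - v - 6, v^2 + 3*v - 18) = v - 3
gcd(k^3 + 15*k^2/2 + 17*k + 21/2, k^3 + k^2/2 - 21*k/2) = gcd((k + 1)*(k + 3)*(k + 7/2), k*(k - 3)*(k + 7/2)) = k + 7/2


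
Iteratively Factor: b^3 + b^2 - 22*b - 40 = (b + 2)*(b^2 - b - 20) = (b + 2)*(b + 4)*(b - 5)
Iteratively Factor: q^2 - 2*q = (q - 2)*(q)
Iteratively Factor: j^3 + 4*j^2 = (j + 4)*(j^2) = j*(j + 4)*(j)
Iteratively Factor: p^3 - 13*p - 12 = (p + 3)*(p^2 - 3*p - 4) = (p + 1)*(p + 3)*(p - 4)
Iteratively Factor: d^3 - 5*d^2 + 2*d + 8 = (d + 1)*(d^2 - 6*d + 8) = (d - 4)*(d + 1)*(d - 2)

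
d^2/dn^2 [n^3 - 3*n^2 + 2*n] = 6*n - 6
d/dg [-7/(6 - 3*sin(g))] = -7*cos(g)/(3*(sin(g) - 2)^2)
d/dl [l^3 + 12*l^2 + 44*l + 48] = 3*l^2 + 24*l + 44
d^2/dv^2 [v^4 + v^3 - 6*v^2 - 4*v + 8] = 12*v^2 + 6*v - 12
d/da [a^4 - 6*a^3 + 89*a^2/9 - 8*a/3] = 4*a^3 - 18*a^2 + 178*a/9 - 8/3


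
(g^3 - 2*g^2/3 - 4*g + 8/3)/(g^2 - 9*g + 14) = (3*g^2 + 4*g - 4)/(3*(g - 7))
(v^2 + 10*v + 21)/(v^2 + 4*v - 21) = (v + 3)/(v - 3)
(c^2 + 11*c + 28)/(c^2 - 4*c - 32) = (c + 7)/(c - 8)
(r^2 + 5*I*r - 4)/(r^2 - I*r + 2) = (r + 4*I)/(r - 2*I)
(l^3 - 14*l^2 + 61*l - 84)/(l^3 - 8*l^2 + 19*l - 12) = (l - 7)/(l - 1)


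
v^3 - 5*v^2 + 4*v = v*(v - 4)*(v - 1)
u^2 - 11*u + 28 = (u - 7)*(u - 4)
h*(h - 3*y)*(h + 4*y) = h^3 + h^2*y - 12*h*y^2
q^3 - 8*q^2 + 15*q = q*(q - 5)*(q - 3)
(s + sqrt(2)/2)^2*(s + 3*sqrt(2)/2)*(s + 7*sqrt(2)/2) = s^4 + 6*sqrt(2)*s^3 + 21*s^2 + 13*sqrt(2)*s + 21/4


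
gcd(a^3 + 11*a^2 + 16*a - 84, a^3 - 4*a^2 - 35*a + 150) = a + 6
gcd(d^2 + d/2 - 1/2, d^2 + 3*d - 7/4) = d - 1/2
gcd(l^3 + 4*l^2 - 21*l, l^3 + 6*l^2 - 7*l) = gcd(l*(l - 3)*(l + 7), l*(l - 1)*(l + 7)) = l^2 + 7*l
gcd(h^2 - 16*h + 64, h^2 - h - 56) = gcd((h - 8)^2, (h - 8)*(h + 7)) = h - 8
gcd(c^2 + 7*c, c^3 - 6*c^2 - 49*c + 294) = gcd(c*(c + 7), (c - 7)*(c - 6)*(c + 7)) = c + 7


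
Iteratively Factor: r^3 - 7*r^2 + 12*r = (r)*(r^2 - 7*r + 12) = r*(r - 4)*(r - 3)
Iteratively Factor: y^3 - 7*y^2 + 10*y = (y - 2)*(y^2 - 5*y) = (y - 5)*(y - 2)*(y)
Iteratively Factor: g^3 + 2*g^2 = (g)*(g^2 + 2*g) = g^2*(g + 2)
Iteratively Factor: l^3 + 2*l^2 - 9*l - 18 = (l - 3)*(l^2 + 5*l + 6) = (l - 3)*(l + 2)*(l + 3)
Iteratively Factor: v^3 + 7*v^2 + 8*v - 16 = (v - 1)*(v^2 + 8*v + 16) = (v - 1)*(v + 4)*(v + 4)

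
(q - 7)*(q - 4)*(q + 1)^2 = q^4 - 9*q^3 + 7*q^2 + 45*q + 28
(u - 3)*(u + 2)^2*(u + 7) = u^4 + 8*u^3 - u^2 - 68*u - 84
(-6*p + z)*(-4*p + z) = 24*p^2 - 10*p*z + z^2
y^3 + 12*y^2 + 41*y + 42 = (y + 2)*(y + 3)*(y + 7)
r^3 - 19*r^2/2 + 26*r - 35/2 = (r - 5)*(r - 7/2)*(r - 1)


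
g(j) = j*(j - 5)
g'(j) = 2*j - 5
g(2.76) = -6.18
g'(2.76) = 0.52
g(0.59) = -2.60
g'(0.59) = -3.82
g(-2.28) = 16.60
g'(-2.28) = -9.56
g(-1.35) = 8.57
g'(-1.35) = -7.70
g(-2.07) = 14.63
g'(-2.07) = -9.14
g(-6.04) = 66.68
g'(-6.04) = -17.08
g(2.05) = -6.05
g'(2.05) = -0.90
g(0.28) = -1.32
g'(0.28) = -4.44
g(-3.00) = 24.00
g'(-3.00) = -11.00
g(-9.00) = 126.00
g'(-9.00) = -23.00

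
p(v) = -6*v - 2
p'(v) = -6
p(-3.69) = 20.14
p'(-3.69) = -6.00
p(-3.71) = 20.26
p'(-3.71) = -6.00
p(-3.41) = 18.46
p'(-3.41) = -6.00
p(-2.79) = 14.74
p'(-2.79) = -6.00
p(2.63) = -17.78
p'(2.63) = -6.00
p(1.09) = -8.54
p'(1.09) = -6.00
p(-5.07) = 28.42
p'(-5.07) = -6.00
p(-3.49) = 18.94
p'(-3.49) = -6.00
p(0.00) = -2.00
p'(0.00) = -6.00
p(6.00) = -38.00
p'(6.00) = -6.00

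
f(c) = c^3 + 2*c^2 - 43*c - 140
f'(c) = 3*c^2 + 4*c - 43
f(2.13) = -212.85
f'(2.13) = -20.87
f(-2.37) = -40.17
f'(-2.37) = -35.63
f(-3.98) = -0.22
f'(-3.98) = -11.40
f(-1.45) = -76.49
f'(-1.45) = -42.49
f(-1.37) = -79.91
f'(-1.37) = -42.85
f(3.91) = -217.78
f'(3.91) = 18.50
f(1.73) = -203.23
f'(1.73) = -27.10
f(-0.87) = -101.73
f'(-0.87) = -44.21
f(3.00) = -224.00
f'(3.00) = -4.00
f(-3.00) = -20.00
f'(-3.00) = -28.00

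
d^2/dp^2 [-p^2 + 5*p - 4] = -2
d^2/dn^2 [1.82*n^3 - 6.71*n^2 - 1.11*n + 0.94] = 10.92*n - 13.42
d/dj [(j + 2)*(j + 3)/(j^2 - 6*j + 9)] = (-11*j - 27)/(j^3 - 9*j^2 + 27*j - 27)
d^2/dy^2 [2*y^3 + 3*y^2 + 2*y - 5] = 12*y + 6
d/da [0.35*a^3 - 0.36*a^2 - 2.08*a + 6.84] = 1.05*a^2 - 0.72*a - 2.08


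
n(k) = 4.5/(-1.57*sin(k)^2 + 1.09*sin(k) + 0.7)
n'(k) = 4.5*(3.14*sin(k)*cos(k) - 1.09*cos(k))/(-1.57*sin(k)^2 + 1.09*sin(k) + 0.7)^2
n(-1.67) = -2.32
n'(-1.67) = 0.50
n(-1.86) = -2.52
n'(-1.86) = 1.65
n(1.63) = 20.13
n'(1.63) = -10.89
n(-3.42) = 5.11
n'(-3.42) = 1.27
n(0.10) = 5.67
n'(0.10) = -5.53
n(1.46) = 19.35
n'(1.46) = 18.69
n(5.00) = -2.52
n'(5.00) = -1.64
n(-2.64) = -24.06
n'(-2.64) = 293.14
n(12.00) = -13.36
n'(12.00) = -92.84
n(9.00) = 5.10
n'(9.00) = -1.07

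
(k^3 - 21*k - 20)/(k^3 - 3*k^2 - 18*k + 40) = (k + 1)/(k - 2)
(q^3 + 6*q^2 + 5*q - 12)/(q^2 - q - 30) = (-q^3 - 6*q^2 - 5*q + 12)/(-q^2 + q + 30)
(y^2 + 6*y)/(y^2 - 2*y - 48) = y/(y - 8)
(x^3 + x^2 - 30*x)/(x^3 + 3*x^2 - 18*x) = (x - 5)/(x - 3)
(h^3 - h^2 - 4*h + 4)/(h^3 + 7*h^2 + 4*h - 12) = (h - 2)/(h + 6)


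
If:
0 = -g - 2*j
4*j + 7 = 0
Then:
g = 7/2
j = -7/4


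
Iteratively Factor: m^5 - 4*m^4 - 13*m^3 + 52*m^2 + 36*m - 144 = (m - 3)*(m^4 - m^3 - 16*m^2 + 4*m + 48) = (m - 3)*(m - 2)*(m^3 + m^2 - 14*m - 24) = (m - 3)*(m - 2)*(m + 3)*(m^2 - 2*m - 8) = (m - 4)*(m - 3)*(m - 2)*(m + 3)*(m + 2)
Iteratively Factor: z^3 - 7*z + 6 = (z - 1)*(z^2 + z - 6) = (z - 2)*(z - 1)*(z + 3)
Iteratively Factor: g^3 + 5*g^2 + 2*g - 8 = (g - 1)*(g^2 + 6*g + 8) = (g - 1)*(g + 2)*(g + 4)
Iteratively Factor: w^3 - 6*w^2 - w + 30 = (w - 3)*(w^2 - 3*w - 10) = (w - 3)*(w + 2)*(w - 5)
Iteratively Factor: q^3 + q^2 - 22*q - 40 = (q - 5)*(q^2 + 6*q + 8) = (q - 5)*(q + 4)*(q + 2)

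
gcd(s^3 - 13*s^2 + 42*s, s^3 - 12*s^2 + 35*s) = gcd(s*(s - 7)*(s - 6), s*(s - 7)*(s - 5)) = s^2 - 7*s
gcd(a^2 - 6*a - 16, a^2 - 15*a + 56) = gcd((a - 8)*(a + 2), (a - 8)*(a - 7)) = a - 8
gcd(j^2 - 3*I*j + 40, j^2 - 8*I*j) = j - 8*I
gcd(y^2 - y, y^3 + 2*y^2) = y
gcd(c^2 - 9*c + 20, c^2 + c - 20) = c - 4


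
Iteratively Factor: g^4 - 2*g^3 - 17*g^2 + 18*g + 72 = (g - 4)*(g^3 + 2*g^2 - 9*g - 18) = (g - 4)*(g - 3)*(g^2 + 5*g + 6) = (g - 4)*(g - 3)*(g + 3)*(g + 2)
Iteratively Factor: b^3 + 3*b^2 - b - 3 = (b + 1)*(b^2 + 2*b - 3) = (b - 1)*(b + 1)*(b + 3)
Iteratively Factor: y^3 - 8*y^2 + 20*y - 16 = (y - 4)*(y^2 - 4*y + 4) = (y - 4)*(y - 2)*(y - 2)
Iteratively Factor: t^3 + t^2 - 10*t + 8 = (t + 4)*(t^2 - 3*t + 2) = (t - 1)*(t + 4)*(t - 2)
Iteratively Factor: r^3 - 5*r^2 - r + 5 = (r - 5)*(r^2 - 1) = (r - 5)*(r - 1)*(r + 1)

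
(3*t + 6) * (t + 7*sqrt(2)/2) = 3*t^2 + 6*t + 21*sqrt(2)*t/2 + 21*sqrt(2)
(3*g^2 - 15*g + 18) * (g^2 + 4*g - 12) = 3*g^4 - 3*g^3 - 78*g^2 + 252*g - 216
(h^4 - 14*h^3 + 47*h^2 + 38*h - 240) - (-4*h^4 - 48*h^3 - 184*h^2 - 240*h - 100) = 5*h^4 + 34*h^3 + 231*h^2 + 278*h - 140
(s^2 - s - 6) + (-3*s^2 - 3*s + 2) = -2*s^2 - 4*s - 4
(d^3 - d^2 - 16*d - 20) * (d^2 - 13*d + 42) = d^5 - 14*d^4 + 39*d^3 + 146*d^2 - 412*d - 840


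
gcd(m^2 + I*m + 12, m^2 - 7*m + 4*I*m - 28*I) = m + 4*I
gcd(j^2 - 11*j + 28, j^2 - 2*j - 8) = j - 4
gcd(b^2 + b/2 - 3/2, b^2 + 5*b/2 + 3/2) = b + 3/2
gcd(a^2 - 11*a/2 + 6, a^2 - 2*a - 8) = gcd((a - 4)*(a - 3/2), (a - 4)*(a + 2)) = a - 4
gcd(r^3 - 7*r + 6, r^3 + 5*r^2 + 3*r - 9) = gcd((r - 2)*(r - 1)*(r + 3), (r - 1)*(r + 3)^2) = r^2 + 2*r - 3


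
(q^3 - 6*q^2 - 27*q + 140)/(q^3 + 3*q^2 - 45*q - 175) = (q - 4)/(q + 5)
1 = 1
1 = 1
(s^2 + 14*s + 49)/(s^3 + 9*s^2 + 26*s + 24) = (s^2 + 14*s + 49)/(s^3 + 9*s^2 + 26*s + 24)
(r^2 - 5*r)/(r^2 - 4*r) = (r - 5)/(r - 4)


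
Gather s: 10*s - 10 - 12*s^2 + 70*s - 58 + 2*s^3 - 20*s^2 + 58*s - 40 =2*s^3 - 32*s^2 + 138*s - 108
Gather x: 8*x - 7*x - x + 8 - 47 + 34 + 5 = 0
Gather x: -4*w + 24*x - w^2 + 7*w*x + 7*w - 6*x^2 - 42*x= -w^2 + 3*w - 6*x^2 + x*(7*w - 18)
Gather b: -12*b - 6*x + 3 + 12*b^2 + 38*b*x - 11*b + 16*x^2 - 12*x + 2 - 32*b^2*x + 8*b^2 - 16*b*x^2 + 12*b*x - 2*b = b^2*(20 - 32*x) + b*(-16*x^2 + 50*x - 25) + 16*x^2 - 18*x + 5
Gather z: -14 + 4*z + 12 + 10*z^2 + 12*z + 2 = 10*z^2 + 16*z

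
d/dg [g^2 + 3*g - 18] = 2*g + 3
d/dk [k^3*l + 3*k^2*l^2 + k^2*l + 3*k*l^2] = l*(3*k^2 + 6*k*l + 2*k + 3*l)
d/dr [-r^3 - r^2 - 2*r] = -3*r^2 - 2*r - 2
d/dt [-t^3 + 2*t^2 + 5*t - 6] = -3*t^2 + 4*t + 5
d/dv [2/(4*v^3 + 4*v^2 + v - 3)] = 2*(-12*v^2 - 8*v - 1)/(4*v^3 + 4*v^2 + v - 3)^2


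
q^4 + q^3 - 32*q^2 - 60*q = q*(q - 6)*(q + 2)*(q + 5)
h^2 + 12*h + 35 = (h + 5)*(h + 7)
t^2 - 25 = (t - 5)*(t + 5)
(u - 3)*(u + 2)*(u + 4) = u^3 + 3*u^2 - 10*u - 24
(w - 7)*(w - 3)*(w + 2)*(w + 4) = w^4 - 4*w^3 - 31*w^2 + 46*w + 168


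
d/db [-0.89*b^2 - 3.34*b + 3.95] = -1.78*b - 3.34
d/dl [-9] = 0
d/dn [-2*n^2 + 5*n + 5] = 5 - 4*n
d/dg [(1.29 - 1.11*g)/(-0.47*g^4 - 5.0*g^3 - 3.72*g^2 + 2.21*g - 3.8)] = (-1.5651*g^4 - 8.6748*g^3 + 15.2208*g^2 + 9.5976*g + 1.3671)/(0.2209*g^8 + 4.7*g^7 + 28.4968*g^6 + 35.1226*g^5 - 4.6896*g^4 + 21.5576*g^3 + 33.1561*g^2 - 16.796*g + 14.44)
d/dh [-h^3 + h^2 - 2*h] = -3*h^2 + 2*h - 2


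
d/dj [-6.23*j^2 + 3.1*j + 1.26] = 3.1 - 12.46*j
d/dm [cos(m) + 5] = -sin(m)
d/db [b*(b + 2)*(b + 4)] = 3*b^2 + 12*b + 8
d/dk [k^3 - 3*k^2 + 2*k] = 3*k^2 - 6*k + 2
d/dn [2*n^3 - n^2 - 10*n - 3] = 6*n^2 - 2*n - 10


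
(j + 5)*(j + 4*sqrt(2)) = j^2 + 5*j + 4*sqrt(2)*j + 20*sqrt(2)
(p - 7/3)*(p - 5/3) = p^2 - 4*p + 35/9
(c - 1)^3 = c^3 - 3*c^2 + 3*c - 1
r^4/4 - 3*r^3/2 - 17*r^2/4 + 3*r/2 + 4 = (r/4 + 1/4)*(r - 8)*(r - 1)*(r + 2)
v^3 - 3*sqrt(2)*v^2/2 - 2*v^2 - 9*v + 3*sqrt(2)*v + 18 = (v - 2)*(v - 3*sqrt(2))*(v + 3*sqrt(2)/2)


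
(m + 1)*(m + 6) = m^2 + 7*m + 6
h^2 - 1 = (h - 1)*(h + 1)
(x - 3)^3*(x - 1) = x^4 - 10*x^3 + 36*x^2 - 54*x + 27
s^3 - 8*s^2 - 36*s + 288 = (s - 8)*(s - 6)*(s + 6)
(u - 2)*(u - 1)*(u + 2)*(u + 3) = u^4 + 2*u^3 - 7*u^2 - 8*u + 12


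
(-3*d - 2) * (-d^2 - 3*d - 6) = 3*d^3 + 11*d^2 + 24*d + 12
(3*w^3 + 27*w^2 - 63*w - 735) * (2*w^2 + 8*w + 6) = 6*w^5 + 78*w^4 + 108*w^3 - 1812*w^2 - 6258*w - 4410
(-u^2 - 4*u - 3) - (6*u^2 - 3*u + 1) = -7*u^2 - u - 4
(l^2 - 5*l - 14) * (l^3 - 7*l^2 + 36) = l^5 - 12*l^4 + 21*l^3 + 134*l^2 - 180*l - 504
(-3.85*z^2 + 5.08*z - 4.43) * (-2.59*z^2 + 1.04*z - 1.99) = 9.9715*z^4 - 17.1612*z^3 + 24.4184*z^2 - 14.7164*z + 8.8157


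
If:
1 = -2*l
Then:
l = -1/2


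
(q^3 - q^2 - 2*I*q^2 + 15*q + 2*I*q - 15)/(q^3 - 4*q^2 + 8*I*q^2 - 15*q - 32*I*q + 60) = (q^2 - q*(1 + 5*I) + 5*I)/(q^2 + q*(-4 + 5*I) - 20*I)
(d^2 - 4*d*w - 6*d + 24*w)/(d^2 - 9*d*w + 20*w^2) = (6 - d)/(-d + 5*w)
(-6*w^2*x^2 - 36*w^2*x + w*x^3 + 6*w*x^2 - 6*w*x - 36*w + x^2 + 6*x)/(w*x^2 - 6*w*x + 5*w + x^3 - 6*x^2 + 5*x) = (-6*w^2*x^2 - 36*w^2*x + w*x^3 + 6*w*x^2 - 6*w*x - 36*w + x^2 + 6*x)/(w*x^2 - 6*w*x + 5*w + x^3 - 6*x^2 + 5*x)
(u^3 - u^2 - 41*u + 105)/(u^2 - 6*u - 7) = (-u^3 + u^2 + 41*u - 105)/(-u^2 + 6*u + 7)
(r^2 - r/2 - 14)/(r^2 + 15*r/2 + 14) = (r - 4)/(r + 4)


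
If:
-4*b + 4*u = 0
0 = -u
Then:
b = 0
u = 0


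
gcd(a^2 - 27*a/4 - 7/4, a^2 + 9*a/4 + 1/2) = a + 1/4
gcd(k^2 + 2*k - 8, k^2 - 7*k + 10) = k - 2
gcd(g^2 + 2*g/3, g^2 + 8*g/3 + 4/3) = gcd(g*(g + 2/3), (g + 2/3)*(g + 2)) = g + 2/3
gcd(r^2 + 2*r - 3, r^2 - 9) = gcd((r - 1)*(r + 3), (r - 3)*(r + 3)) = r + 3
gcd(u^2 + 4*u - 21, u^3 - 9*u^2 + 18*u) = u - 3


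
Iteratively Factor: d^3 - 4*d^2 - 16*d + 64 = (d - 4)*(d^2 - 16) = (d - 4)*(d + 4)*(d - 4)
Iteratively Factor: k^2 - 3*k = (k)*(k - 3)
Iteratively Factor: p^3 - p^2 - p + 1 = (p - 1)*(p^2 - 1) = (p - 1)*(p + 1)*(p - 1)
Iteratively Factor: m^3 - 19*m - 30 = (m + 3)*(m^2 - 3*m - 10) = (m - 5)*(m + 3)*(m + 2)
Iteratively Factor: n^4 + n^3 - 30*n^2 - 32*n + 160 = (n - 5)*(n^3 + 6*n^2 - 32) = (n - 5)*(n - 2)*(n^2 + 8*n + 16) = (n - 5)*(n - 2)*(n + 4)*(n + 4)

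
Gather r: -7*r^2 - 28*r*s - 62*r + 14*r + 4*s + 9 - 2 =-7*r^2 + r*(-28*s - 48) + 4*s + 7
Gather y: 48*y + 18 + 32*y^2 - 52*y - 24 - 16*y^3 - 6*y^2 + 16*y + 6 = -16*y^3 + 26*y^2 + 12*y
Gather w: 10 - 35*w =10 - 35*w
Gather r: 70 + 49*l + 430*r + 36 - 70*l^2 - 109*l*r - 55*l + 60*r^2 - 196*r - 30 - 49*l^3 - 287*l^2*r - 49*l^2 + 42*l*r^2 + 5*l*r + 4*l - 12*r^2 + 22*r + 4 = -49*l^3 - 119*l^2 - 2*l + r^2*(42*l + 48) + r*(-287*l^2 - 104*l + 256) + 80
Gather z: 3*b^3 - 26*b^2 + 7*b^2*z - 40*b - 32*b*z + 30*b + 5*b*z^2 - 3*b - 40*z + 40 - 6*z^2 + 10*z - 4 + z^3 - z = 3*b^3 - 26*b^2 - 13*b + z^3 + z^2*(5*b - 6) + z*(7*b^2 - 32*b - 31) + 36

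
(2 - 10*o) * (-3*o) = 30*o^2 - 6*o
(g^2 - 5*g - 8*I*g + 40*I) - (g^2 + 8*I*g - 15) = -5*g - 16*I*g + 15 + 40*I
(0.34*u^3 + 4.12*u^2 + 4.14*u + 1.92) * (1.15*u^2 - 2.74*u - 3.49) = 0.391*u^5 + 3.8064*u^4 - 7.7144*u^3 - 23.5144*u^2 - 19.7094*u - 6.7008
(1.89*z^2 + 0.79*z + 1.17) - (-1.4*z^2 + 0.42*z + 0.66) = 3.29*z^2 + 0.37*z + 0.51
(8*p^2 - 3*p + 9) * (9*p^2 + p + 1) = 72*p^4 - 19*p^3 + 86*p^2 + 6*p + 9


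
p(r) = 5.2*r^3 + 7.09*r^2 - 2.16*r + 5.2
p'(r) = 15.6*r^2 + 14.18*r - 2.16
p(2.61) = 140.31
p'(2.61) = 141.12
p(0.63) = 7.95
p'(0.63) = 12.97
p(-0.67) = 8.27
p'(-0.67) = -4.66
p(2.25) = 95.46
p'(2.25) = 108.72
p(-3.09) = -73.85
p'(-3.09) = 102.97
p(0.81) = 10.87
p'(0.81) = 19.56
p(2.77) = 164.14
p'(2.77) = 156.82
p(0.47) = 6.29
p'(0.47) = 7.95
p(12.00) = 9985.84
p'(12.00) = 2414.40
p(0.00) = 5.20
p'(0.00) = -2.16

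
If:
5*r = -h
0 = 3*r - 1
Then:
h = -5/3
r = 1/3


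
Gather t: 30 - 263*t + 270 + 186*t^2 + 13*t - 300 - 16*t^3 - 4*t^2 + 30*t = -16*t^3 + 182*t^2 - 220*t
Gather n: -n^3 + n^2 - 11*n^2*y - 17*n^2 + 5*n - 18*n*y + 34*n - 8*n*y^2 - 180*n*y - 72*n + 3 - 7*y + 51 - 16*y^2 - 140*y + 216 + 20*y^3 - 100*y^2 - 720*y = -n^3 + n^2*(-11*y - 16) + n*(-8*y^2 - 198*y - 33) + 20*y^3 - 116*y^2 - 867*y + 270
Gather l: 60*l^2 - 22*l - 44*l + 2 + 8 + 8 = 60*l^2 - 66*l + 18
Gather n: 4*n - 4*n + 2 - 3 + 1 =0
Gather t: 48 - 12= 36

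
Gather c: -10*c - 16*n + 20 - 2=-10*c - 16*n + 18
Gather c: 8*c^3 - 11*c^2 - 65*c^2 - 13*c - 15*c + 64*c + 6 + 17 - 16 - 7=8*c^3 - 76*c^2 + 36*c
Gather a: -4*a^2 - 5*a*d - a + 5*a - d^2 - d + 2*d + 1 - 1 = -4*a^2 + a*(4 - 5*d) - d^2 + d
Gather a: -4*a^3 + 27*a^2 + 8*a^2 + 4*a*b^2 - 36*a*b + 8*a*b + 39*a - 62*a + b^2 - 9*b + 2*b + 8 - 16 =-4*a^3 + 35*a^2 + a*(4*b^2 - 28*b - 23) + b^2 - 7*b - 8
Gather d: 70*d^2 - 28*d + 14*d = 70*d^2 - 14*d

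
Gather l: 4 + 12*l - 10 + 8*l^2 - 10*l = 8*l^2 + 2*l - 6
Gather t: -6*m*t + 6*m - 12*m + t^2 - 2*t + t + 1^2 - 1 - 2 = -6*m + t^2 + t*(-6*m - 1) - 2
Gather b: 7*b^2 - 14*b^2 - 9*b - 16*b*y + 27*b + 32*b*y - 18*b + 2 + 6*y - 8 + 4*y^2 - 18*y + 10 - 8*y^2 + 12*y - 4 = -7*b^2 + 16*b*y - 4*y^2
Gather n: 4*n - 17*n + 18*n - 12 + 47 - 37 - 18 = 5*n - 20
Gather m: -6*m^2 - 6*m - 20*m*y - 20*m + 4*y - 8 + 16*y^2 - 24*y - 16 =-6*m^2 + m*(-20*y - 26) + 16*y^2 - 20*y - 24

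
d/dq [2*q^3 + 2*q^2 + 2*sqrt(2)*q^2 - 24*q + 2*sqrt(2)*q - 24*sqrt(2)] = 6*q^2 + 4*q + 4*sqrt(2)*q - 24 + 2*sqrt(2)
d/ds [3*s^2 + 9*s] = 6*s + 9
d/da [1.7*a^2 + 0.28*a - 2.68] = 3.4*a + 0.28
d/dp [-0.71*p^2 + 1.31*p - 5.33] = 1.31 - 1.42*p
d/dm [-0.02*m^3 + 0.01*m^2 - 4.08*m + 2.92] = -0.06*m^2 + 0.02*m - 4.08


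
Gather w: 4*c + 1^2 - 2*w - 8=4*c - 2*w - 7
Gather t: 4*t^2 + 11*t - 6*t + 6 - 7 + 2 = 4*t^2 + 5*t + 1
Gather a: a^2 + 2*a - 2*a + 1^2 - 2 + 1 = a^2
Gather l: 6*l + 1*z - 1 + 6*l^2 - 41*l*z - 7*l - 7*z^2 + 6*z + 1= 6*l^2 + l*(-41*z - 1) - 7*z^2 + 7*z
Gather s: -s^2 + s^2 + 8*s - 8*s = 0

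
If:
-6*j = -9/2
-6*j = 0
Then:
No Solution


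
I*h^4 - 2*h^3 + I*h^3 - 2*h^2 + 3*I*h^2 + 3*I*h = h*(h - I)*(h + 3*I)*(I*h + I)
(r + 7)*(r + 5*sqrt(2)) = r^2 + 7*r + 5*sqrt(2)*r + 35*sqrt(2)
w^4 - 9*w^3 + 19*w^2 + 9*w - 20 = (w - 5)*(w - 4)*(w - 1)*(w + 1)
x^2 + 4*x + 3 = (x + 1)*(x + 3)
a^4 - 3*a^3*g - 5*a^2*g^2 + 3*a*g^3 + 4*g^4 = (a - 4*g)*(a - g)*(a + g)^2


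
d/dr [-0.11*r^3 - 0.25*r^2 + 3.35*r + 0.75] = -0.33*r^2 - 0.5*r + 3.35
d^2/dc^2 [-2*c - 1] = 0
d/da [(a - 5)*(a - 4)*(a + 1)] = 3*a^2 - 16*a + 11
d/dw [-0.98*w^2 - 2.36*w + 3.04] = -1.96*w - 2.36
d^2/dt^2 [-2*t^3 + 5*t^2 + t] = 10 - 12*t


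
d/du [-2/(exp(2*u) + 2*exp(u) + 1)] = 4*(exp(u) + 1)*exp(u)/(exp(2*u) + 2*exp(u) + 1)^2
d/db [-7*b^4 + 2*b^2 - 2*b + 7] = -28*b^3 + 4*b - 2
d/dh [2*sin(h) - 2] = 2*cos(h)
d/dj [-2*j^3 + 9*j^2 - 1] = 6*j*(3 - j)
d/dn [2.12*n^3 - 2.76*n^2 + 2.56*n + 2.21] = 6.36*n^2 - 5.52*n + 2.56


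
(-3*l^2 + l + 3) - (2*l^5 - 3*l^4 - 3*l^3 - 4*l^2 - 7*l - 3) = -2*l^5 + 3*l^4 + 3*l^3 + l^2 + 8*l + 6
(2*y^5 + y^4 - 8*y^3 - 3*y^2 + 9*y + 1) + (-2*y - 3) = 2*y^5 + y^4 - 8*y^3 - 3*y^2 + 7*y - 2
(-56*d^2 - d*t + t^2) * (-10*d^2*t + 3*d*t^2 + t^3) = 560*d^4*t - 158*d^3*t^2 - 69*d^2*t^3 + 2*d*t^4 + t^5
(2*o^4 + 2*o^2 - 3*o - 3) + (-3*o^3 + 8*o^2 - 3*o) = 2*o^4 - 3*o^3 + 10*o^2 - 6*o - 3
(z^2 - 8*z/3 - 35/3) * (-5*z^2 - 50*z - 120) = -5*z^4 - 110*z^3/3 + 215*z^2/3 + 2710*z/3 + 1400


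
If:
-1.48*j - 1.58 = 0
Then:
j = -1.07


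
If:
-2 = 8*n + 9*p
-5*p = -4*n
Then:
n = -5/38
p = -2/19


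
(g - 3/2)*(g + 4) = g^2 + 5*g/2 - 6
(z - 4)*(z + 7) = z^2 + 3*z - 28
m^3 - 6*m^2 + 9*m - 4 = (m - 4)*(m - 1)^2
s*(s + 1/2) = s^2 + s/2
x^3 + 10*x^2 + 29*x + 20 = (x + 1)*(x + 4)*(x + 5)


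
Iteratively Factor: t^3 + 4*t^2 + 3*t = (t + 1)*(t^2 + 3*t) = (t + 1)*(t + 3)*(t)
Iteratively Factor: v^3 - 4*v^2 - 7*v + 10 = (v - 5)*(v^2 + v - 2) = (v - 5)*(v + 2)*(v - 1)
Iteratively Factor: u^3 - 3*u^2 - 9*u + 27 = (u + 3)*(u^2 - 6*u + 9) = (u - 3)*(u + 3)*(u - 3)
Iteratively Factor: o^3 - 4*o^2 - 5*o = (o + 1)*(o^2 - 5*o) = (o - 5)*(o + 1)*(o)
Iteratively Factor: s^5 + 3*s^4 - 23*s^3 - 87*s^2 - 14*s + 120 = (s + 2)*(s^4 + s^3 - 25*s^2 - 37*s + 60) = (s + 2)*(s + 4)*(s^3 - 3*s^2 - 13*s + 15) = (s - 5)*(s + 2)*(s + 4)*(s^2 + 2*s - 3) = (s - 5)*(s - 1)*(s + 2)*(s + 4)*(s + 3)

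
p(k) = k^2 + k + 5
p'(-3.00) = -5.00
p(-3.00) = 11.00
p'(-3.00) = -5.00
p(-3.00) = 11.00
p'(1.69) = 4.38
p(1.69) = 9.55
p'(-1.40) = -1.80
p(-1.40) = 5.56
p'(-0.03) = 0.94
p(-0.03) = 4.97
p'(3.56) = 8.12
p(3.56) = 21.23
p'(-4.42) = -7.84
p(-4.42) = 20.12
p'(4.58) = 10.16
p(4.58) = 30.56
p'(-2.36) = -3.72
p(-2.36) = 8.21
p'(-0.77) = -0.54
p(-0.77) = 4.82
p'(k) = 2*k + 1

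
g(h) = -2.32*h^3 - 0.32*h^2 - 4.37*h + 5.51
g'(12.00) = -1014.29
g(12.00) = -4101.97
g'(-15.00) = -1560.77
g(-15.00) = 7829.06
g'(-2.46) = -44.91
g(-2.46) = 48.86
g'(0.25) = -4.96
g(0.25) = 4.36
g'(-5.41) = -204.61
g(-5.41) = 387.14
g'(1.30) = -16.96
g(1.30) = -5.81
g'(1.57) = -22.53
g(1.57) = -11.12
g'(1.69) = -25.33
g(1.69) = -13.99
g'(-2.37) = -41.95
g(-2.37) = 44.95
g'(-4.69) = -154.46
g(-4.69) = 258.30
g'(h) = -6.96*h^2 - 0.64*h - 4.37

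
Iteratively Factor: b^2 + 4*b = (b + 4)*(b)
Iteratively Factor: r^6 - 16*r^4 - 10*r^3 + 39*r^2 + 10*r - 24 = (r + 2)*(r^5 - 2*r^4 - 12*r^3 + 14*r^2 + 11*r - 12) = (r - 4)*(r + 2)*(r^4 + 2*r^3 - 4*r^2 - 2*r + 3) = (r - 4)*(r - 1)*(r + 2)*(r^3 + 3*r^2 - r - 3) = (r - 4)*(r - 1)*(r + 1)*(r + 2)*(r^2 + 2*r - 3) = (r - 4)*(r - 1)*(r + 1)*(r + 2)*(r + 3)*(r - 1)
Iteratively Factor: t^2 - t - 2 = (t + 1)*(t - 2)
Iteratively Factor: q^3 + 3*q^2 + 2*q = (q + 1)*(q^2 + 2*q) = (q + 1)*(q + 2)*(q)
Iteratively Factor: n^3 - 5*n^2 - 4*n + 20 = (n - 5)*(n^2 - 4) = (n - 5)*(n - 2)*(n + 2)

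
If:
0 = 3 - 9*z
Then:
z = 1/3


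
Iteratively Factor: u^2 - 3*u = (u)*(u - 3)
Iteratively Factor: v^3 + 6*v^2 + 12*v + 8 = (v + 2)*(v^2 + 4*v + 4) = (v + 2)^2*(v + 2)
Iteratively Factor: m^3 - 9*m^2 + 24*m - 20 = (m - 2)*(m^2 - 7*m + 10) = (m - 2)^2*(m - 5)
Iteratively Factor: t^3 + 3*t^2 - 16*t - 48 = (t + 4)*(t^2 - t - 12) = (t - 4)*(t + 4)*(t + 3)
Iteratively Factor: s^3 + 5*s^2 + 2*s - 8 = (s + 2)*(s^2 + 3*s - 4) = (s + 2)*(s + 4)*(s - 1)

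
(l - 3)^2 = l^2 - 6*l + 9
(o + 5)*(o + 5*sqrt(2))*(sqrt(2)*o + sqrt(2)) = sqrt(2)*o^3 + 6*sqrt(2)*o^2 + 10*o^2 + 5*sqrt(2)*o + 60*o + 50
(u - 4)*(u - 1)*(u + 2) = u^3 - 3*u^2 - 6*u + 8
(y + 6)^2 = y^2 + 12*y + 36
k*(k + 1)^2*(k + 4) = k^4 + 6*k^3 + 9*k^2 + 4*k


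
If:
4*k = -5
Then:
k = -5/4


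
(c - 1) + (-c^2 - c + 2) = 1 - c^2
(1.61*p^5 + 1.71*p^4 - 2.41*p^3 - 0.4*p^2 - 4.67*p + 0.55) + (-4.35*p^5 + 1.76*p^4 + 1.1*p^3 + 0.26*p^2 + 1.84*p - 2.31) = -2.74*p^5 + 3.47*p^4 - 1.31*p^3 - 0.14*p^2 - 2.83*p - 1.76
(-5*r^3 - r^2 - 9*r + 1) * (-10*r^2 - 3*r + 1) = 50*r^5 + 25*r^4 + 88*r^3 + 16*r^2 - 12*r + 1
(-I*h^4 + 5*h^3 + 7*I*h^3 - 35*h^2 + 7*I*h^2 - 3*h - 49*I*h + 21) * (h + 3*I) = -I*h^5 + 8*h^4 + 7*I*h^4 - 56*h^3 + 22*I*h^3 - 24*h^2 - 154*I*h^2 + 168*h - 9*I*h + 63*I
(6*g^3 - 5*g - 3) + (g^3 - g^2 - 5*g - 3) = 7*g^3 - g^2 - 10*g - 6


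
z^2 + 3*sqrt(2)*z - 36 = (z - 3*sqrt(2))*(z + 6*sqrt(2))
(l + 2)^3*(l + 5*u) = l^4 + 5*l^3*u + 6*l^3 + 30*l^2*u + 12*l^2 + 60*l*u + 8*l + 40*u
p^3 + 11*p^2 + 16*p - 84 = (p - 2)*(p + 6)*(p + 7)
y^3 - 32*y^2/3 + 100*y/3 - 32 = (y - 6)*(y - 8/3)*(y - 2)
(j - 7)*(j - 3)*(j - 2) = j^3 - 12*j^2 + 41*j - 42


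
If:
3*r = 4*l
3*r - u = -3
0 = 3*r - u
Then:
No Solution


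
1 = 1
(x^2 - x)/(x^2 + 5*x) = (x - 1)/(x + 5)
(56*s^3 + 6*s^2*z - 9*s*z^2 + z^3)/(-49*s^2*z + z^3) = (-8*s^2 - 2*s*z + z^2)/(z*(7*s + z))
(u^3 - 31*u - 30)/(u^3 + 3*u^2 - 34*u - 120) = (u + 1)/(u + 4)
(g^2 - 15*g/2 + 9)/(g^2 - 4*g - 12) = (g - 3/2)/(g + 2)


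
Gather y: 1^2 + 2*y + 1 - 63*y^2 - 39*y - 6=-63*y^2 - 37*y - 4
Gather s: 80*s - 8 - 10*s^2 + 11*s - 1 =-10*s^2 + 91*s - 9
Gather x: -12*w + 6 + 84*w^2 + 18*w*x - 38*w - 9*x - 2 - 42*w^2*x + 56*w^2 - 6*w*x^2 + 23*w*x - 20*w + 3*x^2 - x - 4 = 140*w^2 - 70*w + x^2*(3 - 6*w) + x*(-42*w^2 + 41*w - 10)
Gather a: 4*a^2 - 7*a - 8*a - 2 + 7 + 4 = 4*a^2 - 15*a + 9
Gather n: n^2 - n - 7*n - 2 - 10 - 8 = n^2 - 8*n - 20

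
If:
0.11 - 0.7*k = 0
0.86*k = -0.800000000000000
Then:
No Solution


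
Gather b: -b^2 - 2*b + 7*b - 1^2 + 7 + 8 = -b^2 + 5*b + 14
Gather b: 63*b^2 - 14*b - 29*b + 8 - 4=63*b^2 - 43*b + 4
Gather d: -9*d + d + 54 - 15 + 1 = 40 - 8*d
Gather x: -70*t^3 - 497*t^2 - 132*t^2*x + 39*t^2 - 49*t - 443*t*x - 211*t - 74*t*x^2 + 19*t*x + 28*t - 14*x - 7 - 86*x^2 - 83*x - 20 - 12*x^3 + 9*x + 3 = -70*t^3 - 458*t^2 - 232*t - 12*x^3 + x^2*(-74*t - 86) + x*(-132*t^2 - 424*t - 88) - 24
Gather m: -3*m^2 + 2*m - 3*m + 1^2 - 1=-3*m^2 - m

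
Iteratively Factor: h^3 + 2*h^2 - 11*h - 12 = (h - 3)*(h^2 + 5*h + 4) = (h - 3)*(h + 1)*(h + 4)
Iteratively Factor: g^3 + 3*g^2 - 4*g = (g)*(g^2 + 3*g - 4) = g*(g + 4)*(g - 1)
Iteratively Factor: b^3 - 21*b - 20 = (b - 5)*(b^2 + 5*b + 4) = (b - 5)*(b + 4)*(b + 1)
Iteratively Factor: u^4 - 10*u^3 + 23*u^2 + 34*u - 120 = (u - 5)*(u^3 - 5*u^2 - 2*u + 24) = (u - 5)*(u - 3)*(u^2 - 2*u - 8) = (u - 5)*(u - 4)*(u - 3)*(u + 2)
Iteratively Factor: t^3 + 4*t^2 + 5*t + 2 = (t + 1)*(t^2 + 3*t + 2) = (t + 1)^2*(t + 2)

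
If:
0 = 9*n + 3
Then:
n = -1/3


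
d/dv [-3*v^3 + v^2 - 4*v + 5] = -9*v^2 + 2*v - 4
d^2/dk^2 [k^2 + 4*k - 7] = 2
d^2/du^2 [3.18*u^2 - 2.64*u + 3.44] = 6.36000000000000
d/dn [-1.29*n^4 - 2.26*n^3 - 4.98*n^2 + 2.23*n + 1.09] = -5.16*n^3 - 6.78*n^2 - 9.96*n + 2.23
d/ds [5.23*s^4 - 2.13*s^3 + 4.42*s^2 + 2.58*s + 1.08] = 20.92*s^3 - 6.39*s^2 + 8.84*s + 2.58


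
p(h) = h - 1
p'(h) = 1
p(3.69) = 2.69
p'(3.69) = 1.00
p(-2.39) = -3.39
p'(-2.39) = 1.00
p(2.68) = 1.68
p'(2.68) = 1.00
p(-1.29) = -2.29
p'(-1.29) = 1.00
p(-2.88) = -3.88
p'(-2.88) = 1.00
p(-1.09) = -2.09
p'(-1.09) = 1.00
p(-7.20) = -8.20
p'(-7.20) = 1.00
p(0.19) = -0.81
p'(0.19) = 1.00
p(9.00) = 8.00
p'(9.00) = 1.00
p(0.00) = -1.00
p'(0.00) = 1.00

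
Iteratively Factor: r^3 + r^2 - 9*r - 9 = (r + 3)*(r^2 - 2*r - 3) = (r + 1)*(r + 3)*(r - 3)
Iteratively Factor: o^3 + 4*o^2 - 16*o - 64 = (o + 4)*(o^2 - 16) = (o + 4)^2*(o - 4)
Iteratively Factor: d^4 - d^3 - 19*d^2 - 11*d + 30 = (d + 2)*(d^3 - 3*d^2 - 13*d + 15) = (d - 1)*(d + 2)*(d^2 - 2*d - 15) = (d - 5)*(d - 1)*(d + 2)*(d + 3)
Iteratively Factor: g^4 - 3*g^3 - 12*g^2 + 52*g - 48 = (g - 2)*(g^3 - g^2 - 14*g + 24) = (g - 2)*(g + 4)*(g^2 - 5*g + 6) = (g - 3)*(g - 2)*(g + 4)*(g - 2)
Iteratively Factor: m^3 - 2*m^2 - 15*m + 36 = (m + 4)*(m^2 - 6*m + 9) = (m - 3)*(m + 4)*(m - 3)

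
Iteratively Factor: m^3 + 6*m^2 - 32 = (m - 2)*(m^2 + 8*m + 16) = (m - 2)*(m + 4)*(m + 4)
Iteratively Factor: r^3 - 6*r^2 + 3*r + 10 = (r - 5)*(r^2 - r - 2) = (r - 5)*(r - 2)*(r + 1)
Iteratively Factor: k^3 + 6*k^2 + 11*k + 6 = (k + 2)*(k^2 + 4*k + 3) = (k + 1)*(k + 2)*(k + 3)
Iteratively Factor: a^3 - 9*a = (a + 3)*(a^2 - 3*a) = a*(a + 3)*(a - 3)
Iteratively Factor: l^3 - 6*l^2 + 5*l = (l - 1)*(l^2 - 5*l) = (l - 5)*(l - 1)*(l)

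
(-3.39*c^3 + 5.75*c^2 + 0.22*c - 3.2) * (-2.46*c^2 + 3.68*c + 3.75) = 8.3394*c^5 - 26.6202*c^4 + 7.9063*c^3 + 30.2441*c^2 - 10.951*c - 12.0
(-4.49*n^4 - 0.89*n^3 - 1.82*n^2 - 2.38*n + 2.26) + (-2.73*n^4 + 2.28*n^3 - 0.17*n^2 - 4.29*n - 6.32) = -7.22*n^4 + 1.39*n^3 - 1.99*n^2 - 6.67*n - 4.06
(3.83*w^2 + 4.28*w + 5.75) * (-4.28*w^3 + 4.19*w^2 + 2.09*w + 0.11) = -16.3924*w^5 - 2.2707*w^4 + 1.3279*w^3 + 33.459*w^2 + 12.4883*w + 0.6325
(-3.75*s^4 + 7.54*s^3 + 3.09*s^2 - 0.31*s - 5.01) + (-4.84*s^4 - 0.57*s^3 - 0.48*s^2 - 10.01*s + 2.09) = -8.59*s^4 + 6.97*s^3 + 2.61*s^2 - 10.32*s - 2.92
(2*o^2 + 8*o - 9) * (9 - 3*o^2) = -6*o^4 - 24*o^3 + 45*o^2 + 72*o - 81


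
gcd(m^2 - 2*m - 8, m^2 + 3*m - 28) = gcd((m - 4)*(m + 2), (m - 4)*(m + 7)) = m - 4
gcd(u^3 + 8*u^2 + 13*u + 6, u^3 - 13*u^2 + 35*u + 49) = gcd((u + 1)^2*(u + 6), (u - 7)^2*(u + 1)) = u + 1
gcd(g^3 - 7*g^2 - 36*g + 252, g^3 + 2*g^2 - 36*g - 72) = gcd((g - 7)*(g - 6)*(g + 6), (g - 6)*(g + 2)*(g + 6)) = g^2 - 36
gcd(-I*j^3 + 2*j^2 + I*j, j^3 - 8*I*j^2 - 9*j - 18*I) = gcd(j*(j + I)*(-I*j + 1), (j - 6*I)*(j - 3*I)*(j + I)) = j + I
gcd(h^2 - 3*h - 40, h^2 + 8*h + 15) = h + 5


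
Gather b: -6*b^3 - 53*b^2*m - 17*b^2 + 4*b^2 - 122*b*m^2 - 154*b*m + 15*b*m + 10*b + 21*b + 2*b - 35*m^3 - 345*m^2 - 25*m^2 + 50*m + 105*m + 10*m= -6*b^3 + b^2*(-53*m - 13) + b*(-122*m^2 - 139*m + 33) - 35*m^3 - 370*m^2 + 165*m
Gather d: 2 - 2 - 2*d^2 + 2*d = -2*d^2 + 2*d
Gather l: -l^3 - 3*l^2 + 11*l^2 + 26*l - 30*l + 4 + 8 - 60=-l^3 + 8*l^2 - 4*l - 48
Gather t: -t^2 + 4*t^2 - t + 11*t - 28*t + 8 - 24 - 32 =3*t^2 - 18*t - 48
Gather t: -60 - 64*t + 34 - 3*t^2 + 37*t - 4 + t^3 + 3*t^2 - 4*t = t^3 - 31*t - 30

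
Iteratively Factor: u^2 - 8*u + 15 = (u - 5)*(u - 3)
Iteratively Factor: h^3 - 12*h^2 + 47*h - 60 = (h - 3)*(h^2 - 9*h + 20) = (h - 5)*(h - 3)*(h - 4)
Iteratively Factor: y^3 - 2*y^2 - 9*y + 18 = (y - 3)*(y^2 + y - 6) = (y - 3)*(y - 2)*(y + 3)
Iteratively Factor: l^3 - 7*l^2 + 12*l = (l)*(l^2 - 7*l + 12) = l*(l - 4)*(l - 3)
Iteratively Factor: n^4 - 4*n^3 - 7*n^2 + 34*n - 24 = (n - 1)*(n^3 - 3*n^2 - 10*n + 24) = (n - 4)*(n - 1)*(n^2 + n - 6) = (n - 4)*(n - 2)*(n - 1)*(n + 3)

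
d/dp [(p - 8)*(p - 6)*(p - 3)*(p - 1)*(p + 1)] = 5*p^4 - 68*p^3 + 267*p^2 - 254*p - 90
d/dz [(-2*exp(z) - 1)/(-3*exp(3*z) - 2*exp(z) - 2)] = (-(2*exp(z) + 1)*(9*exp(2*z) + 2) + 6*exp(3*z) + 4*exp(z) + 4)*exp(z)/(3*exp(3*z) + 2*exp(z) + 2)^2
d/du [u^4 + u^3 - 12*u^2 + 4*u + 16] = 4*u^3 + 3*u^2 - 24*u + 4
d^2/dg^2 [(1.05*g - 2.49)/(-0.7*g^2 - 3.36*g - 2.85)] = (-(1.05*g - 2.49)*(1.4*g + 3.36)*(2.8*g + 6.72) + (4.41*g + 3.57)*(0.7*g^2 + 3.36*g + 2.85))/(0.7*g^2 + 3.36*g + 2.85)^3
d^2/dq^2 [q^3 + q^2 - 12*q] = 6*q + 2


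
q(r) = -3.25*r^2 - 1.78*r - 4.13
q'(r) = -6.5*r - 1.78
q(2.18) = -23.46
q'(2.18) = -15.95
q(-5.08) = -78.96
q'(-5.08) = 31.24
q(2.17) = -23.30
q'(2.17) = -15.88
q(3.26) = -44.47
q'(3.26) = -22.97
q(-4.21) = -54.24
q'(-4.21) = 25.58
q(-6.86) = -144.86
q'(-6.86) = 42.81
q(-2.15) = -15.33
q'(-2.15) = 12.20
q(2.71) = -32.82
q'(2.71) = -19.40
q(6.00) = -131.81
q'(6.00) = -40.78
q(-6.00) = -110.45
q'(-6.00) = 37.22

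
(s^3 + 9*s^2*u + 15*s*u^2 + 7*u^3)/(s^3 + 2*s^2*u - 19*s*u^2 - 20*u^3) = (s^2 + 8*s*u + 7*u^2)/(s^2 + s*u - 20*u^2)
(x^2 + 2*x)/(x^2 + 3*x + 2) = x/(x + 1)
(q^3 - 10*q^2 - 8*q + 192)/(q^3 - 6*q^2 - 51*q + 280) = (q^2 - 2*q - 24)/(q^2 + 2*q - 35)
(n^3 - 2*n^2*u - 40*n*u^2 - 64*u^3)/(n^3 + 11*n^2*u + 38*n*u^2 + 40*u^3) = (n - 8*u)/(n + 5*u)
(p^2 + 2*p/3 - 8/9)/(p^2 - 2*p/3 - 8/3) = (p - 2/3)/(p - 2)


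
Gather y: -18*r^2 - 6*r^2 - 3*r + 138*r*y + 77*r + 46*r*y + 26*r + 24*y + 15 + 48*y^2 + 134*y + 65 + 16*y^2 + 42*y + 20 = -24*r^2 + 100*r + 64*y^2 + y*(184*r + 200) + 100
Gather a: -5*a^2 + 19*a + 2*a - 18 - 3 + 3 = -5*a^2 + 21*a - 18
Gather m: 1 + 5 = 6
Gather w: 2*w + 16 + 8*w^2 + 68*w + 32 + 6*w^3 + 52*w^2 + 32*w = 6*w^3 + 60*w^2 + 102*w + 48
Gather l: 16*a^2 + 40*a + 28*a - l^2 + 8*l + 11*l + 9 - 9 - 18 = 16*a^2 + 68*a - l^2 + 19*l - 18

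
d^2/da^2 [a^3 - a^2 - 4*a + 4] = 6*a - 2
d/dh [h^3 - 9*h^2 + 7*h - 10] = 3*h^2 - 18*h + 7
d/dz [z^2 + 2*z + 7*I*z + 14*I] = 2*z + 2 + 7*I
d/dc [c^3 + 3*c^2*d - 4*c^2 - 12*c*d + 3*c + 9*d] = 3*c^2 + 6*c*d - 8*c - 12*d + 3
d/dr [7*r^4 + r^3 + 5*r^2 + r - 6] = 28*r^3 + 3*r^2 + 10*r + 1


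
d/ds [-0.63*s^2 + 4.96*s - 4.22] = 4.96 - 1.26*s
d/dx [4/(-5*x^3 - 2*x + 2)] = 4*(15*x^2 + 2)/(5*x^3 + 2*x - 2)^2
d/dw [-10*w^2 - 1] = -20*w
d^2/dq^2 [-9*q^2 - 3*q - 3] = -18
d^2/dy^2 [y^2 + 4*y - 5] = 2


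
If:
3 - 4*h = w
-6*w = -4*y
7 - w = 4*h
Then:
No Solution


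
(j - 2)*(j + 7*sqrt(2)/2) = j^2 - 2*j + 7*sqrt(2)*j/2 - 7*sqrt(2)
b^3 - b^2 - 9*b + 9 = (b - 3)*(b - 1)*(b + 3)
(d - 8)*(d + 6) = d^2 - 2*d - 48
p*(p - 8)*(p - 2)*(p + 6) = p^4 - 4*p^3 - 44*p^2 + 96*p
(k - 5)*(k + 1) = k^2 - 4*k - 5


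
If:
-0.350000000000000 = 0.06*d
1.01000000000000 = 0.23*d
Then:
No Solution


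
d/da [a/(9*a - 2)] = -2/(9*a - 2)^2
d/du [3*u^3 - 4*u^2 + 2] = u*(9*u - 8)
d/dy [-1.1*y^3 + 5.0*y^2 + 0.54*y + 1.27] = -3.3*y^2 + 10.0*y + 0.54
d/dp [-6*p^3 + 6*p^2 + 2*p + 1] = -18*p^2 + 12*p + 2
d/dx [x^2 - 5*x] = 2*x - 5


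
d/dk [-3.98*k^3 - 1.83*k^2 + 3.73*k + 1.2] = -11.94*k^2 - 3.66*k + 3.73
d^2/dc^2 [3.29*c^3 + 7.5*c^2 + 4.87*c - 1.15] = 19.74*c + 15.0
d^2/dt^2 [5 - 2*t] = 0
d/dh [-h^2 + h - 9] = 1 - 2*h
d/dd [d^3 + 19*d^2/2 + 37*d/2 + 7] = 3*d^2 + 19*d + 37/2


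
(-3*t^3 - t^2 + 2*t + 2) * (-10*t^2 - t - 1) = 30*t^5 + 13*t^4 - 16*t^3 - 21*t^2 - 4*t - 2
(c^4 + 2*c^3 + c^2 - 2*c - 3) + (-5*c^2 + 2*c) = c^4 + 2*c^3 - 4*c^2 - 3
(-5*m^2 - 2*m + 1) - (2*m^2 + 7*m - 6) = -7*m^2 - 9*m + 7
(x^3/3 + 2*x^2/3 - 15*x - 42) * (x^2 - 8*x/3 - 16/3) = x^5/3 - 2*x^4/9 - 167*x^3/9 - 50*x^2/9 + 192*x + 224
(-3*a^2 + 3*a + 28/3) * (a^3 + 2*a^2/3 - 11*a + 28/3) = -3*a^5 + a^4 + 133*a^3/3 - 493*a^2/9 - 224*a/3 + 784/9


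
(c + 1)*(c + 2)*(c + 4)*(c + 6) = c^4 + 13*c^3 + 56*c^2 + 92*c + 48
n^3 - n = n*(n - 1)*(n + 1)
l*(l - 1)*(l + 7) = l^3 + 6*l^2 - 7*l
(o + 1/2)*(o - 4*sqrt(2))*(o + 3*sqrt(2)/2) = o^3 - 5*sqrt(2)*o^2/2 + o^2/2 - 12*o - 5*sqrt(2)*o/4 - 6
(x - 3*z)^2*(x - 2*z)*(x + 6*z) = x^4 - 2*x^3*z - 27*x^2*z^2 + 108*x*z^3 - 108*z^4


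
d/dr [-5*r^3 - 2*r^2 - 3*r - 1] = -15*r^2 - 4*r - 3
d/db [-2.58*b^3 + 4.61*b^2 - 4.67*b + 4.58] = -7.74*b^2 + 9.22*b - 4.67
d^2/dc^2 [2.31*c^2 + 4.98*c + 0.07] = 4.62000000000000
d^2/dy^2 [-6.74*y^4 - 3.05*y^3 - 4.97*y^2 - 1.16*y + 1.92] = -80.88*y^2 - 18.3*y - 9.94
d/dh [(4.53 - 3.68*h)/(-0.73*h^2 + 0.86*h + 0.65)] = (-2.6864*h^2 + 6.6138*h - 6.2878)/(0.5329*h^4 - 1.2556*h^3 - 0.2094*h^2 + 1.118*h + 0.4225)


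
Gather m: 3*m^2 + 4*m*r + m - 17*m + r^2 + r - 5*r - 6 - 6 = 3*m^2 + m*(4*r - 16) + r^2 - 4*r - 12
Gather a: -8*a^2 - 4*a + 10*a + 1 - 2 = -8*a^2 + 6*a - 1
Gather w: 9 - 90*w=9 - 90*w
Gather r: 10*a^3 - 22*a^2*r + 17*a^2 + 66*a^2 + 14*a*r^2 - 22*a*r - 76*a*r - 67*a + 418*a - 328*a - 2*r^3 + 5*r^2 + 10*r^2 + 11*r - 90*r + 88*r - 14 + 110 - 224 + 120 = 10*a^3 + 83*a^2 + 23*a - 2*r^3 + r^2*(14*a + 15) + r*(-22*a^2 - 98*a + 9) - 8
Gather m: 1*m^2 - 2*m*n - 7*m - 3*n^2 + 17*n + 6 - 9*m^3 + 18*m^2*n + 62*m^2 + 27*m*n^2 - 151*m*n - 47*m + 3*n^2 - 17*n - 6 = -9*m^3 + m^2*(18*n + 63) + m*(27*n^2 - 153*n - 54)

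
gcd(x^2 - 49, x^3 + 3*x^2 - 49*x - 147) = x^2 - 49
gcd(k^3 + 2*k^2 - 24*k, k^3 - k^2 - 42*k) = k^2 + 6*k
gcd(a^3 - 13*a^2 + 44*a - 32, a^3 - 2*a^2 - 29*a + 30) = a - 1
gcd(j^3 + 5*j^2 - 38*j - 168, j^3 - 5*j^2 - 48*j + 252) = j^2 + j - 42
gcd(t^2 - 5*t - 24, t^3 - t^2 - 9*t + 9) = t + 3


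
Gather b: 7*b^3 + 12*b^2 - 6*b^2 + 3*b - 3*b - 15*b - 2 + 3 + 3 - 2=7*b^3 + 6*b^2 - 15*b + 2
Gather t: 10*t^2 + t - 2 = 10*t^2 + t - 2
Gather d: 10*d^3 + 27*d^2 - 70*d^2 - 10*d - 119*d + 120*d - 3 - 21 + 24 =10*d^3 - 43*d^2 - 9*d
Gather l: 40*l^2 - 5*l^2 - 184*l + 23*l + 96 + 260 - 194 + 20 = 35*l^2 - 161*l + 182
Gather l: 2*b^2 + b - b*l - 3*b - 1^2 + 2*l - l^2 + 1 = 2*b^2 - 2*b - l^2 + l*(2 - b)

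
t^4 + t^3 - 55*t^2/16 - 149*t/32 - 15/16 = (t - 2)*(t + 1/4)*(t + 5/4)*(t + 3/2)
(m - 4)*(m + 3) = m^2 - m - 12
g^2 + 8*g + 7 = (g + 1)*(g + 7)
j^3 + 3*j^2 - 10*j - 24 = (j - 3)*(j + 2)*(j + 4)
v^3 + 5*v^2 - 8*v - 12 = (v - 2)*(v + 1)*(v + 6)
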